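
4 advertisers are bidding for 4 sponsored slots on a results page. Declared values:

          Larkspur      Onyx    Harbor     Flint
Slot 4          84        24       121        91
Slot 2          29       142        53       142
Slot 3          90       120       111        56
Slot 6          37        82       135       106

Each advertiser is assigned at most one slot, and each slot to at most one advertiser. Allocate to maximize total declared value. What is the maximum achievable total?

Max total: $481

Treat this as an assignment problem: match each advertiser to one slot.
Optimal: Larkspur→Slot 4 ($84), Onyx→Slot 3 ($120), Harbor→Slot 6 ($135), Flint→Slot 2 ($142) — total 84+120+135+142 = $481.
Max-entry greedy (repeatedly take the single best remaining cell) gives $458, worse by 23.
Next-best assignment: Larkspur→Slot 3, Onyx→Slot 2, Harbor→Slot 4, Flint→Slot 6 = $459.
No other one-to-one assignment exceeds $481.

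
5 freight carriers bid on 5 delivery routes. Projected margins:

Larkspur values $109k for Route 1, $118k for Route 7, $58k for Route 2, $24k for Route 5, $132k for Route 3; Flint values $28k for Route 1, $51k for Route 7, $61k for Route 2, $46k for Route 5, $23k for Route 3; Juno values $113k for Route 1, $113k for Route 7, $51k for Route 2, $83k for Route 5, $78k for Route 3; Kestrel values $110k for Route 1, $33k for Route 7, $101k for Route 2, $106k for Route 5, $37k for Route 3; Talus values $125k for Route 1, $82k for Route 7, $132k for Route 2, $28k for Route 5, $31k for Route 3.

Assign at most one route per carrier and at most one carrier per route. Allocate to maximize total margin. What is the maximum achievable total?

Optimal: Larkspur→Route 3 ($132k), Flint→Route 2 ($61k), Juno→Route 7 ($113k), Kestrel→Route 5 ($106k), Talus→Route 1 ($125k) — total 132+61+113+106+125 = $537k.
Column-greedy (each route in turn goes to its best remaining carrier) gives $450k, worse by 87.
Swapping Kestrel↔Flint (Kestrel→Route 2 $101k, Flint→Route 5 $46k) loses 20.

Max total: $537k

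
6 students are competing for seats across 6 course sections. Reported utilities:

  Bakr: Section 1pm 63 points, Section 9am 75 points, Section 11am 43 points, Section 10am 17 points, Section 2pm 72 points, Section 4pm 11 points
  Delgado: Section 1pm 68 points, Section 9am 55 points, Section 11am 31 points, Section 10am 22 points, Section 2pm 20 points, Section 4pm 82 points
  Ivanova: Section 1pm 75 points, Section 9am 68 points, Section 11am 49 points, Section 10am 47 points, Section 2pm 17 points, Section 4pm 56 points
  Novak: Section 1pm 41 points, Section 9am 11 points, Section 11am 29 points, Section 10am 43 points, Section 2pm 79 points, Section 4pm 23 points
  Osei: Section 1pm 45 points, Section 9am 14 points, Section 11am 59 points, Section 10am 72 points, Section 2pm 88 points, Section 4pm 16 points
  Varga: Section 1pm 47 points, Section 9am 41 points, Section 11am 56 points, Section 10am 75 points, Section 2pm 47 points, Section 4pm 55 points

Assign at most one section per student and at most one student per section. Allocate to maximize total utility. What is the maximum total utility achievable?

Maximum total: 445 points

Treat this as an assignment problem: match each student to one section.
Optimal: Bakr→Section 9am (75 points), Delgado→Section 4pm (82 points), Ivanova→Section 1pm (75 points), Novak→Section 2pm (79 points), Osei→Section 11am (59 points), Varga→Section 10am (75 points) — total 75+82+75+79+59+75 = 445 points.
Row-greedy (each student in turn takes its best remaining section) gives 439 points, worse by 6.
Next-best assignment: Bakr→Section 9am, Delgado→Section 4pm, Ivanova→Section 1pm, Novak→Section 2pm, Osei→Section 10am, Varga→Section 11am = 439 points.
Swapping Osei↔Ivanova (Osei→Section 1pm 45 points, Ivanova→Section 11am 49 points) loses 40.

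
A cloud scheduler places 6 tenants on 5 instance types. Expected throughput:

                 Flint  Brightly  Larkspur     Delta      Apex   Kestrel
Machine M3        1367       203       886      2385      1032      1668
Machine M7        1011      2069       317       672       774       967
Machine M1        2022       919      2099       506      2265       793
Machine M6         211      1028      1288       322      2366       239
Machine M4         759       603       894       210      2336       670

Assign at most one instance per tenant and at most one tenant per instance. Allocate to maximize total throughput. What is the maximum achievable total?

Optimal: Delta→Machine M3 (2385 ops/s), Brightly→Machine M7 (2069 ops/s), Flint→Machine M1 (2022 ops/s), Larkspur→Machine M6 (1288 ops/s), Apex→Machine M4 (2336 ops/s) — total 2385+2069+2022+1288+2336 = 10100 ops/s.
Max-entry greedy (repeatedly take the single best remaining cell) gives 9678 ops/s, worse by 422.
Swapping Larkspur↔Brightly (Larkspur→Machine M7 317 ops/s, Brightly→Machine M6 1028 ops/s) loses 2012.
No other one-to-one assignment exceeds 10100 ops/s.

Max total: 10100 ops/s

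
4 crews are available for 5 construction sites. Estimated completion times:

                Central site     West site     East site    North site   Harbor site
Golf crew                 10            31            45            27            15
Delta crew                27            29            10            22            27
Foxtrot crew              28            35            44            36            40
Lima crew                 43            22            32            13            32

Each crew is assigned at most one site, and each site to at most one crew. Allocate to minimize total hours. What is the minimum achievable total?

Minimum total: 66 hours

Treat this as an assignment problem: match each crew to one site.
Optimal: Golf crew→Harbor site (15 hours), Delta crew→East site (10 hours), Foxtrot crew→Central site (28 hours), Lima crew→North site (13 hours) — total 15+10+28+13 = 66 hours.
Row-greedy (each crew in turn takes its cheapest remaining site) gives 68 hours, worse by 2.
Swapping Golf crew↔Lima crew (Golf crew→North site 27 hours, Lima crew→Harbor site 32 hours) adds 31.
No other one-to-one assignment undercuts 66 hours.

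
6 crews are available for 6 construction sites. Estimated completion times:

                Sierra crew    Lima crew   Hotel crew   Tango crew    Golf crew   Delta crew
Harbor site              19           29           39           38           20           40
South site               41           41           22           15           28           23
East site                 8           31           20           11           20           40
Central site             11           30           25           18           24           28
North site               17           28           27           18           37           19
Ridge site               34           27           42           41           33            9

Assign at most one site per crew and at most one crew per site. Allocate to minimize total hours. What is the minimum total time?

Optimal: Sierra crew→Central site (11 hours), Lima crew→North site (28 hours), Hotel crew→South site (22 hours), Tango crew→East site (11 hours), Golf crew→Harbor site (20 hours), Delta crew→Ridge site (9 hours) — total 11+28+22+11+20+9 = 101 hours.
Row-greedy (each crew in turn takes its cheapest remaining site) gives 114 hours, worse by 13.
Swapping Tango crew↔Delta crew (Tango crew→Ridge site 41 hours, Delta crew→East site 40 hours) adds 61.

Minimum total: 101 hours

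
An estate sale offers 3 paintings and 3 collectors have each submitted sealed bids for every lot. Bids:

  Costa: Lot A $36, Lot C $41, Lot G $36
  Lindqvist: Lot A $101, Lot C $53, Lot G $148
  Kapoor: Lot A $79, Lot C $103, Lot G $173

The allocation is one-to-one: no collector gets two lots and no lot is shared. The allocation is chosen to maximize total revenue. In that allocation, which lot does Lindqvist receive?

Optimal: Costa→Lot C ($41), Lindqvist→Lot A ($101), Kapoor→Lot G ($173) — total 41+101+173 = $315.
Lindqvist's own top lot is Lot G ($148), but forcing Lindqvist→Lot G and reassigning the rest optimally gives only $287 — worse by 28.

Lindqvist receives Lot A.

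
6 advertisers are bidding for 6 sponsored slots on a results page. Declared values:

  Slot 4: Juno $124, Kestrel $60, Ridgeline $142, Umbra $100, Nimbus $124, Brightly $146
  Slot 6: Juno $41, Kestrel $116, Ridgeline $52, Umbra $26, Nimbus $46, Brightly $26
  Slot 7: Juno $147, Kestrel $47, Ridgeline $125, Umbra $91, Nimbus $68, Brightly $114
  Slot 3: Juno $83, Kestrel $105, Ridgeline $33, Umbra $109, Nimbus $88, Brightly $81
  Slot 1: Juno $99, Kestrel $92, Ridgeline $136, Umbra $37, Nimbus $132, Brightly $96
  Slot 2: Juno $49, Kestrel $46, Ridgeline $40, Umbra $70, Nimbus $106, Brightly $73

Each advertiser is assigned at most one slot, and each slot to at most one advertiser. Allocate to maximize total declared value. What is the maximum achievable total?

Max total: $760

This is the linear assignment problem.
Optimal: Juno→Slot 7 ($147), Kestrel→Slot 6 ($116), Ridgeline→Slot 1 ($136), Umbra→Slot 3 ($109), Nimbus→Slot 2 ($106), Brightly→Slot 4 ($146) — total 147+116+136+109+106+146 = $760.
Row-greedy (each advertiser in turn takes its best remaining slot) gives $719, worse by 41.
Next-best assignment: Juno→Slot 7, Kestrel→Slot 6, Ridgeline→Slot 4, Umbra→Slot 3, Nimbus→Slot 1, Brightly→Slot 2 = $719.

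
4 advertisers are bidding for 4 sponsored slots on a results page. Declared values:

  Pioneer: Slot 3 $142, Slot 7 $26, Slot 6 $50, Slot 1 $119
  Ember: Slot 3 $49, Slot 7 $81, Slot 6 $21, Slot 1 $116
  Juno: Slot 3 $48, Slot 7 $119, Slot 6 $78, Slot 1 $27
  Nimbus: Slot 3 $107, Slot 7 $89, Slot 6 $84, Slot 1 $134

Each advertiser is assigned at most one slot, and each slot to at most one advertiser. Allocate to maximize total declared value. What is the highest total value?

Maximum total: $461

This is the linear assignment problem.
Optimal: Pioneer→Slot 3 ($142), Ember→Slot 1 ($116), Juno→Slot 7 ($119), Nimbus→Slot 6 ($84) — total 142+116+119+84 = $461.
Max-entry greedy (repeatedly take the single best remaining cell) gives $416, worse by 45.
Swapping Pioneer↔Nimbus (Pioneer→Slot 6 $50, Nimbus→Slot 3 $107) loses 69.
Every other assignment is strictly worse.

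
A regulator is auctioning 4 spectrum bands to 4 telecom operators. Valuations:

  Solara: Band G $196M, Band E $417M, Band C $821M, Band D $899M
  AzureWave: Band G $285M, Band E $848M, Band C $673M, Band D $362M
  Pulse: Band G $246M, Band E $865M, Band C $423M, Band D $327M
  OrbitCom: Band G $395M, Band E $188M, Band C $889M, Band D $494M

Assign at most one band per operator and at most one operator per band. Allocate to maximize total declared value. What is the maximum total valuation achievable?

Optimal: Solara→Band D ($899M), AzureWave→Band G ($285M), Pulse→Band E ($865M), OrbitCom→Band C ($889M) — total 899+285+865+889 = $2938M.
Next-best assignment: Solara→Band D, AzureWave→Band E, Pulse→Band G, OrbitCom→Band C = $2882M.

Max total: $2938M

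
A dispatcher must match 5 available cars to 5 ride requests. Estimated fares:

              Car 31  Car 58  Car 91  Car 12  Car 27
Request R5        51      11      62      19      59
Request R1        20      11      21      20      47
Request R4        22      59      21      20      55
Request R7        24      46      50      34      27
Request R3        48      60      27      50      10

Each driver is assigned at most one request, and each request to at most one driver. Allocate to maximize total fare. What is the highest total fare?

Max total: $257

Optimal: Car 31→Request R5 ($51), Car 58→Request R4 ($59), Car 91→Request R7 ($50), Car 12→Request R3 ($50), Car 27→Request R1 ($47) — total 51+59+50+50+47 = $257.
Next-best assignment: Car 31→Request R3, Car 58→Request R4, Car 91→Request R5, Car 12→Request R7, Car 27→Request R1 = $250.
Every other assignment is strictly worse.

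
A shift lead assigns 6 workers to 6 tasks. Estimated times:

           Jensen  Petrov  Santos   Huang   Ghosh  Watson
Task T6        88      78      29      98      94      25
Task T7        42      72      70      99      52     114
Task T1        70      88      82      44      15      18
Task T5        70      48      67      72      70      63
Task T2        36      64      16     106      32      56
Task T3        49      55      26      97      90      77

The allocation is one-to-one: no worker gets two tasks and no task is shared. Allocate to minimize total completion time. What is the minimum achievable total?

Min total: 217 min

Optimal: Jensen→Task T7 (42 min), Petrov→Task T5 (48 min), Santos→Task T3 (26 min), Huang→Task T1 (44 min), Ghosh→Task T2 (32 min), Watson→Task T6 (25 min) — total 42+48+26+44+32+25 = 217 min.
Row-greedy (each worker in turn takes its cheapest remaining task) gives 231 min, worse by 14.
Every other assignment is strictly worse.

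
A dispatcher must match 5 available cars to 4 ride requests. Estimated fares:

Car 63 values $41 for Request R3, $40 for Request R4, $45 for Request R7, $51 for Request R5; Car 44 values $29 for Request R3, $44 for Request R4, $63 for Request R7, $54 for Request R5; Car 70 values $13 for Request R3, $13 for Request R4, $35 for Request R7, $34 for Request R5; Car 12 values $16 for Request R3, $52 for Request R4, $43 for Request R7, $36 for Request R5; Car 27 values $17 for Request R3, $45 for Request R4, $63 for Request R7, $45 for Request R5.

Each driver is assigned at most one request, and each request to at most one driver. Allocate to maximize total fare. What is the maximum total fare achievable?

Max total: $210

Optimal: Car 63→Request R3 ($41), Car 12→Request R4 ($52), Car 27→Request R7 ($63), Car 44→Request R5 ($54) — total 41+52+63+54 = $210.
Max-entry greedy (repeatedly take the single best remaining cell) gives $183, worse by 27.
Next-best assignment: Car 63→Request R3, Car 12→Request R4, Car 44→Request R7, Car 27→Request R5 = $201.
Swapping Car 27↔Car 12 (Car 27→Request R4 $45, Car 12→Request R7 $43) loses 27.
Every other assignment is strictly worse.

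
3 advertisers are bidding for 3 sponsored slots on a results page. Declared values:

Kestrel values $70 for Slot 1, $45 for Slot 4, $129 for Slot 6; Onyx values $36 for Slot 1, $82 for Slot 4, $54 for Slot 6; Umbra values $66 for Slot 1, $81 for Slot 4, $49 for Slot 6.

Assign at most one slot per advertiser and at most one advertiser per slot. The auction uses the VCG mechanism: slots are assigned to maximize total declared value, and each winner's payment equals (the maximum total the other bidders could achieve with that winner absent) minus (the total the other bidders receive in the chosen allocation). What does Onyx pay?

Onyx pays $15.

Efficient allocation: Kestrel→Slot 6 ($129), Onyx→Slot 4 ($82), Umbra→Slot 1 ($66); total welfare W = $277.
Onyx receives Slot 4 at value $82, so the others get W − 82 = $195.
Without Onyx: best allocation of the remaining 2 bidders over all 3 slots is Kestrel→Slot 6 ($129), Umbra→Slot 4 ($81), total $210.
VCG payment = (others' best without Onyx) − (others' welfare with Onyx) = 210 − 195 = $15.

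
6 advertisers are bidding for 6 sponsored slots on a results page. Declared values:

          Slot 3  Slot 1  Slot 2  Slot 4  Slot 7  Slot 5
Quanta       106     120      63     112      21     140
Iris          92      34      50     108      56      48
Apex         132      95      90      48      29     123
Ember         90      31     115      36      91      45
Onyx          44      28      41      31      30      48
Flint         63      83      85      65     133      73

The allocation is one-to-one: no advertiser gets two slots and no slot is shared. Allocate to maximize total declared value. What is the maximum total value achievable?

Optimal: Quanta→Slot 1 ($120), Iris→Slot 4 ($108), Apex→Slot 3 ($132), Ember→Slot 2 ($115), Onyx→Slot 5 ($48), Flint→Slot 7 ($133) — total 120+108+132+115+48+133 = $656.
Row-greedy (each advertiser in turn takes its best remaining slot) gives $608, worse by 48.
Swapping Quanta↔Flint (Quanta→Slot 7 $21, Flint→Slot 1 $83) loses 149.
No other one-to-one assignment exceeds $656.

Maximum total: $656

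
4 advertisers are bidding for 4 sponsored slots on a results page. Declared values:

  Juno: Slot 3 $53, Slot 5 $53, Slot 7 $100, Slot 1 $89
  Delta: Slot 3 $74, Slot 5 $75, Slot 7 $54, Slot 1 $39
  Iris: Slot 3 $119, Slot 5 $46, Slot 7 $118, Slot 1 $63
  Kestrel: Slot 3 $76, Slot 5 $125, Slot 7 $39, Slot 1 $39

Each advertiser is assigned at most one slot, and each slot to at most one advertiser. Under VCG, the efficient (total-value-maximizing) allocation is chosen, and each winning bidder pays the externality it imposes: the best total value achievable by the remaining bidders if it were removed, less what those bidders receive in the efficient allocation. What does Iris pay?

Iris pays $11.

Efficient allocation: Juno→Slot 1 ($89), Delta→Slot 3 ($74), Iris→Slot 7 ($118), Kestrel→Slot 5 ($125); total welfare W = $406.
Iris receives Slot 7 at value $118, so the others get W − 118 = $288.
Without Iris: best allocation of the remaining 3 bidders over all 4 slots is Juno→Slot 7 ($100), Delta→Slot 3 ($74), Kestrel→Slot 5 ($125), total $299.
VCG payment = (others' best without Iris) − (others' welfare with Iris) = 299 − 288 = $11.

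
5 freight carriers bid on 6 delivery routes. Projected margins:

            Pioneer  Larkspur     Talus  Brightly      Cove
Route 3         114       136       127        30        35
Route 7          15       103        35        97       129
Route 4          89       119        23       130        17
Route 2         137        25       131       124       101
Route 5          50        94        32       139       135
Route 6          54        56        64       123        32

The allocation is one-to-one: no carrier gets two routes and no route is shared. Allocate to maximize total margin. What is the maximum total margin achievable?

Max total: $651k

Optimal: Pioneer→Route 2 ($137k), Larkspur→Route 4 ($119k), Talus→Route 3 ($127k), Brightly→Route 5 ($139k), Cove→Route 7 ($129k) — total 137+119+127+139+129 = $651k.
Column-greedy (each route in turn goes to its best remaining carrier) gives $564k, worse by 87.
Every other assignment is strictly worse.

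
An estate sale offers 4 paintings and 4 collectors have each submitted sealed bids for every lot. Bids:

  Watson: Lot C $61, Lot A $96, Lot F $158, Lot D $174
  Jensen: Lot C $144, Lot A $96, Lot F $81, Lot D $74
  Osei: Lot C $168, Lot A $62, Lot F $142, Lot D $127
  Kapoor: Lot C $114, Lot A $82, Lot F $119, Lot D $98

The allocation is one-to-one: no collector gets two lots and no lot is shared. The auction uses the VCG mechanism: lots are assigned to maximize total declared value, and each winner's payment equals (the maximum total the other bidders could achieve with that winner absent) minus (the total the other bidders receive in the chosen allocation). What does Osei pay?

Efficient allocation: Watson→Lot D ($174), Jensen→Lot A ($96), Osei→Lot C ($168), Kapoor→Lot F ($119); total welfare W = $557.
Osei receives Lot C at value $168, so the others get W − 168 = $389.
Without Osei: best allocation of the remaining 3 bidders over all 4 lots is Watson→Lot D ($174), Jensen→Lot C ($144), Kapoor→Lot F ($119), total $437.
VCG payment = (others' best without Osei) − (others' welfare with Osei) = 437 − 389 = $48.

Osei pays $48.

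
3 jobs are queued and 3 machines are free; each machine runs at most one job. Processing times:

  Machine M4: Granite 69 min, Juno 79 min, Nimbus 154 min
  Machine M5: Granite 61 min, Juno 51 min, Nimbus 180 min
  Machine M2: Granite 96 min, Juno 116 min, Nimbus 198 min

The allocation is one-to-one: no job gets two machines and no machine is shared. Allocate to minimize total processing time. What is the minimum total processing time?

Minimum total: 301 min

This is the linear assignment problem.
Optimal: Granite→Machine M2 (96 min), Juno→Machine M5 (51 min), Nimbus→Machine M4 (154 min) — total 96+51+154 = 301 min.
Row-greedy (each job in turn takes its cheapest remaining machine) gives 338 min, worse by 37.
Next-best assignment: Granite→Machine M4, Juno→Machine M5, Nimbus→Machine M2 = 318 min.
Swapping Nimbus↔Granite (Nimbus→Machine M2 198 min, Granite→Machine M4 69 min) adds 17.
Checked against all permutations: 301 min is optimal.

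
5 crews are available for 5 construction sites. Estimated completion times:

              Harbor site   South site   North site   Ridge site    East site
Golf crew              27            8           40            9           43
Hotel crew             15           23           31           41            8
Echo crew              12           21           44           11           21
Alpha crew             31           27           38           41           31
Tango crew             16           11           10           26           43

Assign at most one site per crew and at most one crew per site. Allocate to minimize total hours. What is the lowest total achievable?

Min total: 66 hours

Optimal: Golf crew→Ridge site (9 hours), Hotel crew→East site (8 hours), Echo crew→Harbor site (12 hours), Alpha crew→South site (27 hours), Tango crew→North site (10 hours) — total 9+8+12+27+10 = 66 hours.
Next-best assignment: Golf crew→South site, Hotel crew→East site, Echo crew→Ridge site, Alpha crew→Harbor site, Tango crew→North site = 68 hours.
Swapping Tango crew↔Echo crew (Tango crew→Harbor site 16 hours, Echo crew→North site 44 hours) adds 38.
No other one-to-one assignment undercuts 66 hours.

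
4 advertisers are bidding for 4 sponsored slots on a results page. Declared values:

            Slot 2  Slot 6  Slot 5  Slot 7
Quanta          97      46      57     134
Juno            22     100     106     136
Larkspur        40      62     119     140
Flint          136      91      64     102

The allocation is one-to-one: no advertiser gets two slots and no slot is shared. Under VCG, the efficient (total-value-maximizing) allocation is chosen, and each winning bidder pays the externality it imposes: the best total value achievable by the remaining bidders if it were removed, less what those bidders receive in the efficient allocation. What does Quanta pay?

Efficient allocation: Quanta→Slot 7 ($134), Juno→Slot 6 ($100), Larkspur→Slot 5 ($119), Flint→Slot 2 ($136); total welfare W = $489.
Quanta receives Slot 7 at value $134, so the others get W − 134 = $355.
Without Quanta: best allocation of the remaining 3 bidders over all 4 slots is Juno→Slot 7 ($136), Larkspur→Slot 5 ($119), Flint→Slot 2 ($136), total $391.
VCG payment = (others' best without Quanta) − (others' welfare with Quanta) = 391 − 355 = $36.

Quanta pays $36.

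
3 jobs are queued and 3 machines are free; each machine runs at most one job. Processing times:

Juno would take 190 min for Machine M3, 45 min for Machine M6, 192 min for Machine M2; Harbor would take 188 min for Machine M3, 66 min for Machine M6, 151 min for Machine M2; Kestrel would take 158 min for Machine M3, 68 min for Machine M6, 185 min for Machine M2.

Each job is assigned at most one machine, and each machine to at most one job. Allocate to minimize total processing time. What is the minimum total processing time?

Minimum total: 354 min

Optimal: Juno→Machine M6 (45 min), Harbor→Machine M2 (151 min), Kestrel→Machine M3 (158 min) — total 45+151+158 = 354 min.
Every other assignment is strictly worse.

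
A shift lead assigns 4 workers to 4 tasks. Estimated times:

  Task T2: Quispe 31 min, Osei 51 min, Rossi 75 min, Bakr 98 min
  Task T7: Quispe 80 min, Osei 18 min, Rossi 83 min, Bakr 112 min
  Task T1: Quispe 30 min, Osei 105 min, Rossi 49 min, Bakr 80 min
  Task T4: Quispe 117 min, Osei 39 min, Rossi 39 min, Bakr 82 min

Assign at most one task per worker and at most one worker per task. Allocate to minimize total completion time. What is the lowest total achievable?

Minimum total: 168 min

Optimal: Quispe→Task T2 (31 min), Osei→Task T7 (18 min), Rossi→Task T4 (39 min), Bakr→Task T1 (80 min) — total 31+18+39+80 = 168 min.
Min-entry greedy (repeatedly take the single cheapest remaining cell) gives 185 min, worse by 17.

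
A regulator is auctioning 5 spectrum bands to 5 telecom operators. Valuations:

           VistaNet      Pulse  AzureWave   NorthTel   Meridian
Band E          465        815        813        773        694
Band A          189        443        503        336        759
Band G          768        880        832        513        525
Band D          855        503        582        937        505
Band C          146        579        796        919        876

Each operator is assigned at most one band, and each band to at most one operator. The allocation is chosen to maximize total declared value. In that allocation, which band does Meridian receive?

Meridian receives Band A.

This is a one-to-one assignment (maximum-weight bipartite matching).
Optimal: VistaNet→Band D ($855M), Pulse→Band G ($880M), AzureWave→Band E ($813M), NorthTel→Band C ($919M), Meridian→Band A ($759M) — total 855+880+813+919+759 = $4226M.
Column-greedy (each band in turn goes to its best remaining operator) gives $3489M, worse by 737.
Next-best assignment: VistaNet→Band D, Pulse→Band E, AzureWave→Band G, NorthTel→Band C, Meridian→Band A = $4180M.
Swapping Meridian↔AzureWave (Meridian→Band E $694M, AzureWave→Band A $503M) loses 375.
Every other assignment is strictly worse.
Meridian's own top band is Band C ($876M), but forcing Meridian→Band C and reassigning the rest optimally gives only $3899M — worse by 327.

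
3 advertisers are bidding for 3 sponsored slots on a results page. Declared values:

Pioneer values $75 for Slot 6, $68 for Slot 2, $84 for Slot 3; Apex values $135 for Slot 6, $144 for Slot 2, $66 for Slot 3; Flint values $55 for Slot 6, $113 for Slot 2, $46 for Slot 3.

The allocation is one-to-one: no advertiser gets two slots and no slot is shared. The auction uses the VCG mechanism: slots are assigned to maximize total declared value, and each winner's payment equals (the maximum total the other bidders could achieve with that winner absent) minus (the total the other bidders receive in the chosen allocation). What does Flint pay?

Efficient allocation: Pioneer→Slot 3 ($84), Apex→Slot 6 ($135), Flint→Slot 2 ($113); total welfare W = $332.
Flint receives Slot 2 at value $113, so the others get W − 113 = $219.
Without Flint: best allocation of the remaining 2 bidders over all 3 slots is Pioneer→Slot 3 ($84), Apex→Slot 2 ($144), total $228.
VCG payment = (others' best without Flint) − (others' welfare with Flint) = 228 − 219 = $9.

Flint pays $9.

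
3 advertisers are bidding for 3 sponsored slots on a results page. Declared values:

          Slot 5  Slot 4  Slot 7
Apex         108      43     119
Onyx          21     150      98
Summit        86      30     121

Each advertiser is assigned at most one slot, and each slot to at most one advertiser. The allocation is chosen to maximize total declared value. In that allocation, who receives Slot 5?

Apex receives Slot 5.

Optimal: Apex→Slot 5 ($108), Onyx→Slot 4 ($150), Summit→Slot 7 ($121) — total 108+150+121 = $379.
Row-greedy (each advertiser in turn takes its best remaining slot) gives $355, worse by 24.
Next-best assignment: Apex→Slot 7, Onyx→Slot 4, Summit→Slot 5 = $355.
Every other assignment is strictly worse.
Apex's own top slot is Slot 7 ($119), but forcing Apex→Slot 7 and reassigning the rest optimally gives only $355 — worse by 24.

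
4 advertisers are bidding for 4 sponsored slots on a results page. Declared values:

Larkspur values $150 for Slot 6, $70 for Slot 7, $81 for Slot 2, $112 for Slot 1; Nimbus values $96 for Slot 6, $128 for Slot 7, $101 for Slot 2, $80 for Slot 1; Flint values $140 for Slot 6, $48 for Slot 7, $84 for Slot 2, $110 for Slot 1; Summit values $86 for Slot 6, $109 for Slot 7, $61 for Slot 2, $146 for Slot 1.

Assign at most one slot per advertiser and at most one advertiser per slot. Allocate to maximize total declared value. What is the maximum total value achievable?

Maximum total: $508

This is a one-to-one assignment (maximum-weight bipartite matching).
Optimal: Larkspur→Slot 6 ($150), Nimbus→Slot 7 ($128), Flint→Slot 2 ($84), Summit→Slot 1 ($146) — total 150+128+84+146 = $508.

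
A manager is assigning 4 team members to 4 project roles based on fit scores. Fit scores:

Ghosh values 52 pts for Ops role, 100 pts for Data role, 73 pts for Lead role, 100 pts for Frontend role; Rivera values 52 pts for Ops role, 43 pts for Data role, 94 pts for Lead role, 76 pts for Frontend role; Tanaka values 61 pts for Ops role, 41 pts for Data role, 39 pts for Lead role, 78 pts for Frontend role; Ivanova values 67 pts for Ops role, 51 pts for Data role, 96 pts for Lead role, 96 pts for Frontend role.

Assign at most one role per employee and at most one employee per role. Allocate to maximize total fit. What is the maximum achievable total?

Maximum total: 351 pts

Treat this as an assignment problem: match each employee to one role.
Optimal: Ghosh→Data role (100 pts), Rivera→Lead role (94 pts), Tanaka→Ops role (61 pts), Ivanova→Frontend role (96 pts) — total 100+94+61+96 = 351 pts.
Row-greedy (each employee in turn takes its best remaining role) gives 339 pts, worse by 12.
Swapping Ghosh↔Tanaka (Ghosh→Ops role 52 pts, Tanaka→Data role 41 pts) loses 68.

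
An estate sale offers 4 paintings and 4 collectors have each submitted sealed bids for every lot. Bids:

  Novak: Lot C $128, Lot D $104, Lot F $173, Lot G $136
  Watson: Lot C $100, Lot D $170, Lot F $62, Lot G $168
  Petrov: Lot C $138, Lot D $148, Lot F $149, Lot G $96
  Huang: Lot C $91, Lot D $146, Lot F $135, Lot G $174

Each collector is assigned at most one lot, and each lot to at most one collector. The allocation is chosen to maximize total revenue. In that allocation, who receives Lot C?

Petrov receives Lot C.

Optimal: Novak→Lot F ($173), Watson→Lot D ($170), Petrov→Lot C ($138), Huang→Lot G ($174) — total 173+170+138+174 = $655.
Next-best assignment: Novak→Lot F, Watson→Lot G, Petrov→Lot C, Huang→Lot D = $625.
Petrov's own top lot is Lot F ($149), but forcing Petrov→Lot F and reassigning the rest optimally gives only $621 — worse by 34.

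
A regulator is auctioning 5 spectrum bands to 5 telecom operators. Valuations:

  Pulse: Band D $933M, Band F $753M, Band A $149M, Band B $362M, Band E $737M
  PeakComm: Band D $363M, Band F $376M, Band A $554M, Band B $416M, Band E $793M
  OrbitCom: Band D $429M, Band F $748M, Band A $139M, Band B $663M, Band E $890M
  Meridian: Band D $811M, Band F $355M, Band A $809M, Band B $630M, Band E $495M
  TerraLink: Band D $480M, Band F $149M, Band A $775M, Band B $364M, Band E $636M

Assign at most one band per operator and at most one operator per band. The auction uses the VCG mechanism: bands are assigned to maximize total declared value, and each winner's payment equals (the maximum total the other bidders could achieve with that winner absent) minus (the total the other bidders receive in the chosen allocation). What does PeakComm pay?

Efficient allocation: Pulse→Band D ($933M), PeakComm→Band E ($793M), OrbitCom→Band F ($748M), Meridian→Band B ($630M), TerraLink→Band A ($775M); total welfare W = $3879M.
PeakComm receives Band E at value $793M, so the others get W − 793 = $3086M.
Without PeakComm: best allocation of the remaining 4 bidders over all 5 bands is Pulse→Band F ($753M), OrbitCom→Band E ($890M), Meridian→Band D ($811M), TerraLink→Band A ($775M), total $3229M.
VCG payment = (others' best without PeakComm) − (others' welfare with PeakComm) = 3229 − 3086 = $143M.

PeakComm pays $143M.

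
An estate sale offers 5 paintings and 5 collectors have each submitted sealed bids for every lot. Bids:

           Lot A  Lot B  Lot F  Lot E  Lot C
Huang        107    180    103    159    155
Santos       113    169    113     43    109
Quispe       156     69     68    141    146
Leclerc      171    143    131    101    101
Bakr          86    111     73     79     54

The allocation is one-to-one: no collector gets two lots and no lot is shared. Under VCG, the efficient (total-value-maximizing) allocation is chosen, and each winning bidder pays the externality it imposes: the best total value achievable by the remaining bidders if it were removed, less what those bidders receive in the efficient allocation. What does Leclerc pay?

Leclerc pays $13.

Efficient allocation: Huang→Lot E ($159), Santos→Lot B ($169), Quispe→Lot C ($146), Leclerc→Lot A ($171), Bakr→Lot F ($73); total welfare W = $718.
Leclerc receives Lot A at value $171, so the others get W − 171 = $547.
Without Leclerc: best allocation of the remaining 4 bidders over all 5 lots is Huang→Lot E ($159), Santos→Lot B ($169), Quispe→Lot C ($146), Bakr→Lot A ($86), total $560.
VCG payment = (others' best without Leclerc) − (others' welfare with Leclerc) = 560 − 547 = $13.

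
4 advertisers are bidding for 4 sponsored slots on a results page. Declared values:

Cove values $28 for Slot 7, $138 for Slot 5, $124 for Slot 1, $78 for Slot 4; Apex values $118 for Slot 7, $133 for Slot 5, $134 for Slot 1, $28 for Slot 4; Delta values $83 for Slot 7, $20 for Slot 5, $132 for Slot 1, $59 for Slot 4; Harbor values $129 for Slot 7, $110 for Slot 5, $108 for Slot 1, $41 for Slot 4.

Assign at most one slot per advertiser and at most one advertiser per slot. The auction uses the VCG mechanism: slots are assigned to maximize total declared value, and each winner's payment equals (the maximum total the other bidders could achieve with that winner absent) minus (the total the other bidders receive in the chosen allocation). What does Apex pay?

Apex pays $60.

Efficient allocation: Cove→Slot 4 ($78), Apex→Slot 5 ($133), Delta→Slot 1 ($132), Harbor→Slot 7 ($129); total welfare W = $472.
Apex receives Slot 5 at value $133, so the others get W − 133 = $339.
Without Apex: best allocation of the remaining 3 bidders over all 4 slots is Cove→Slot 5 ($138), Delta→Slot 1 ($132), Harbor→Slot 7 ($129), total $399.
VCG payment = (others' best without Apex) − (others' welfare with Apex) = 399 − 339 = $60.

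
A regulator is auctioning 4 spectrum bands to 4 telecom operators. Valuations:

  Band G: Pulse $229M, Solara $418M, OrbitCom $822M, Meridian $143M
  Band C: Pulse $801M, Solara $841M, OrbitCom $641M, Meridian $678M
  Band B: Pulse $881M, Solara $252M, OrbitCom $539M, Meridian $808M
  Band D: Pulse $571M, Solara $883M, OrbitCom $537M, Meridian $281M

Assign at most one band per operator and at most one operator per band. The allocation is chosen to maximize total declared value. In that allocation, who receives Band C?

Pulse receives Band C.

Optimal: Pulse→Band C ($801M), Solara→Band D ($883M), OrbitCom→Band G ($822M), Meridian→Band B ($808M) — total 801+883+822+808 = $3314M.
Max-entry greedy (repeatedly take the single best remaining cell) gives $3264M, worse by 50.
Next-best assignment: Pulse→Band B, Solara→Band D, OrbitCom→Band G, Meridian→Band C = $3264M.
Swapping Solara↔Pulse (Solara→Band C $841M, Pulse→Band D $571M) loses 272.
Checked against all permutations: $3314M is optimal.
Pulse's own top band is Band B ($881M), but forcing Pulse→Band B and reassigning the rest optimally gives only $3264M — worse by 50.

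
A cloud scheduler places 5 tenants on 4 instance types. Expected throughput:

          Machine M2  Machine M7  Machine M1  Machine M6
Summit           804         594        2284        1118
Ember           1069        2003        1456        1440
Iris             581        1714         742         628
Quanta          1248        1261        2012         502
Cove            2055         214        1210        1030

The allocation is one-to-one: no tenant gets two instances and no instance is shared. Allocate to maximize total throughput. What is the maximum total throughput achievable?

Treat this as an assignment problem: match each tenant to one instance.
Optimal: Cove→Machine M2 (2055 ops/s), Iris→Machine M7 (1714 ops/s), Summit→Machine M1 (2284 ops/s), Ember→Machine M6 (1440 ops/s) — total 2055+1714+2284+1440 = 7493 ops/s.

Max total: 7493 ops/s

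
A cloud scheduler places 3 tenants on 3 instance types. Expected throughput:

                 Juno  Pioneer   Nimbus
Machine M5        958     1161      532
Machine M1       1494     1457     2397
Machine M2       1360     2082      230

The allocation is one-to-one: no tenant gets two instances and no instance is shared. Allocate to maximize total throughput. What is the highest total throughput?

Optimal: Juno→Machine M5 (958 ops/s), Pioneer→Machine M2 (2082 ops/s), Nimbus→Machine M1 (2397 ops/s) — total 958+2082+2397 = 5437 ops/s.
Column-greedy (each instance in turn goes to its best remaining tenant) gives 4918 ops/s, worse by 519.
Swapping Pioneer↔Nimbus (Pioneer→Machine M1 1457 ops/s, Nimbus→Machine M2 230 ops/s) loses 2792.
Checked against all permutations: 5437 ops/s is optimal.

Max total: 5437 ops/s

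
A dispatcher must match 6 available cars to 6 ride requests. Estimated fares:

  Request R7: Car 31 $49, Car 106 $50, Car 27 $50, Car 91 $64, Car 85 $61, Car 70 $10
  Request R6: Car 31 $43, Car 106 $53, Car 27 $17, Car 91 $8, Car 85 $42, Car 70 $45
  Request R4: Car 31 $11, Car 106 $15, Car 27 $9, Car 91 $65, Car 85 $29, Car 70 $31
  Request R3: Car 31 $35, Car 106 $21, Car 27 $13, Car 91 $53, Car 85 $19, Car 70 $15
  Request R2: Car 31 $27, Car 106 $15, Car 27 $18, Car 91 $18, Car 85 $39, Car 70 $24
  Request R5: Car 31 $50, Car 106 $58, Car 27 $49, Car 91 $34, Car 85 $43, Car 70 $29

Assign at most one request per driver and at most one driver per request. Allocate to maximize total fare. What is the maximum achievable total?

Optimal: Car 31→Request R3 ($35), Car 106→Request R5 ($58), Car 27→Request R7 ($50), Car 91→Request R4 ($65), Car 85→Request R2 ($39), Car 70→Request R6 ($45) — total 35+58+50+65+39+45 = $292.
Row-greedy (each driver in turn takes its best remaining request) gives $272, worse by 20.
Every other assignment is strictly worse.

Maximum total: $292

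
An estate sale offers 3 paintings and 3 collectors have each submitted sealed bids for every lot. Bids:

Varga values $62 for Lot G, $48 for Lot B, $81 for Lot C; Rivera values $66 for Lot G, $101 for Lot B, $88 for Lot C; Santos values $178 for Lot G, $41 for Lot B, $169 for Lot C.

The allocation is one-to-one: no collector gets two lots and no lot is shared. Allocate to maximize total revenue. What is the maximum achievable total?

Max total: $360

Optimal: Varga→Lot C ($81), Rivera→Lot B ($101), Santos→Lot G ($178) — total 81+101+178 = $360.
Next-best assignment: Varga→Lot G, Rivera→Lot B, Santos→Lot C = $332.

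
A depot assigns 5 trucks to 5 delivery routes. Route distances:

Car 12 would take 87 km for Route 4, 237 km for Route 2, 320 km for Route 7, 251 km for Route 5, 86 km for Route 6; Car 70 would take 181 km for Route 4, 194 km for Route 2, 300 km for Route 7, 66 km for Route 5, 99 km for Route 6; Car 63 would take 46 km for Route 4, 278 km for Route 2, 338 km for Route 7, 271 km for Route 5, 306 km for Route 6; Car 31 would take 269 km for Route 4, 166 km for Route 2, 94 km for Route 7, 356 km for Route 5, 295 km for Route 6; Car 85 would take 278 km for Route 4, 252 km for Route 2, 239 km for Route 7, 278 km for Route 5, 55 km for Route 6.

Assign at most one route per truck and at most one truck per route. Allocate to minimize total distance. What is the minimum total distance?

Min total: 498 km

Optimal: Car 12→Route 2 (237 km), Car 70→Route 5 (66 km), Car 63→Route 4 (46 km), Car 31→Route 7 (94 km), Car 85→Route 6 (55 km) — total 237+66+46+94+55 = 498 km.
Column-greedy (each route in turn goes to its cheapest remaining truck) gives 603 km, worse by 105.
Swapping Car 70↔Car 63 (Car 70→Route 4 181 km, Car 63→Route 5 271 km) adds 340.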